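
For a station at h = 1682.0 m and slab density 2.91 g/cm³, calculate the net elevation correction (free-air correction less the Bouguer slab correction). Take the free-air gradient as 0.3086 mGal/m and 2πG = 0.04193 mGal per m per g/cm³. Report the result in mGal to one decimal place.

Combined gradient = 0.3086 − 0.04193 × 2.91 = 0.1865837 mGal/m
Combined elevation correction = 0.1865837 × 1682.0 = 313.8 mGal

313.8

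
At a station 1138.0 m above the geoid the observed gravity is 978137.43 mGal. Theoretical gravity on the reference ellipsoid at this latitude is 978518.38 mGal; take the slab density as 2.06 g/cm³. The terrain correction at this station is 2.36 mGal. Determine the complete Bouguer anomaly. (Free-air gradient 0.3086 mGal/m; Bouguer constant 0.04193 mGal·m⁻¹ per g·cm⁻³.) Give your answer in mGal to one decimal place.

-125.7

Free-air correction = 0.3086 × 1138.0 = 351.19 mGal
Free-air anomaly = 978137.43 − 978518.38 + (351.19) = -29.76 mGal
Bouguer slab correction = 0.04193 × 2.06 × 1138.0 = 98.30 mGal
Simple Bouguer anomaly = -29.76 − (98.30) = -128.06 mGal
Complete Bouguer anomaly = -128.06 + 2.36 = -125.70 mGal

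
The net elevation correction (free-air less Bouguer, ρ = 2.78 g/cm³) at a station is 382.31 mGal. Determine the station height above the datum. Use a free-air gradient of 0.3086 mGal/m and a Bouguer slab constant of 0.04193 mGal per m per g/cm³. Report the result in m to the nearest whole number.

1991

Combined gradient = 0.3086 − 0.04193 × 2.78 = 0.1920346 mGal/m
h = 382.31 / 0.1920346 = 1990.84 m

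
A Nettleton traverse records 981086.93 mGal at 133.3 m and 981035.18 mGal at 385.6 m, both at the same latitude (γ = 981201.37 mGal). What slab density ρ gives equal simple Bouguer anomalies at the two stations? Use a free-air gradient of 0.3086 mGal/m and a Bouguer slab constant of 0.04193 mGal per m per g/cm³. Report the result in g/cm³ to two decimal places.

2.47

Δg_obs = 981035.18 − 981086.93 = -51.75 mGal over Δh = 385.6 − 133.3 = 252.3 m
Equal Bouguer anomalies ⇒ Δg_obs + (0.3086 − 0.04193ρ)·Δh = 0
0.3086 − 0.04193ρ = −Δg_obs/Δh = 0.20511
ρ = (0.3086 − 0.20511) / 0.04193 = 2.47 g/cm³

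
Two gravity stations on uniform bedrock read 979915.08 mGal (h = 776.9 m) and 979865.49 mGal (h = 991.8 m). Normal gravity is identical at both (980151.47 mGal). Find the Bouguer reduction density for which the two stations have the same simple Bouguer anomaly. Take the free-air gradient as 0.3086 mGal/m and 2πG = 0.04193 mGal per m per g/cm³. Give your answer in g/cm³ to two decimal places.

Δg_obs = 979865.49 − 979915.08 = -49.59 mGal over Δh = 991.8 − 776.9 = 214.9 m
Equal Bouguer anomalies ⇒ Δg_obs + (0.3086 − 0.04193ρ)·Δh = 0
0.3086 − 0.04193ρ = −Δg_obs/Δh = 0.23076
ρ = (0.3086 − 0.23076) / 0.04193 = 1.86 g/cm³

1.86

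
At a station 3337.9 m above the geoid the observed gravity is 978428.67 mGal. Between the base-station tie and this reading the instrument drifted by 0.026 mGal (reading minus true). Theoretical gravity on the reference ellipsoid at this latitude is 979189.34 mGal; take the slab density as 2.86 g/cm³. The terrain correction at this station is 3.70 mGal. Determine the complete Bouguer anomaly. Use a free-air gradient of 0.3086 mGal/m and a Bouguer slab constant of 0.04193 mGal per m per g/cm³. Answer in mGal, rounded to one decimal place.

-127.2

Drift-corrected reading = 978428.67 − (0.026) = 978428.644 mGal
Free-air correction = 0.3086 × 3337.9 = 1030.08 mGal
Free-air anomaly = 978428.644 − 979189.34 + (1030.08) = 269.384 mGal
Bouguer slab correction = 0.04193 × 2.86 × 3337.9 = 400.28 mGal
Simple Bouguer anomaly = 269.384 − (400.28) = -130.896 mGal
Complete Bouguer anomaly = -130.896 + 3.70 = -127.196 mGal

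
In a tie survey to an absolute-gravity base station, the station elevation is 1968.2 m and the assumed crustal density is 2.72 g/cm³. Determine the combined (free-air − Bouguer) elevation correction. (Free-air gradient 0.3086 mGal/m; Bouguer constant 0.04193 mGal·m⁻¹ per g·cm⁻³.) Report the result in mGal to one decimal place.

Combined gradient = 0.3086 − 0.04193 × 2.72 = 0.1945504 mGal/m
Combined elevation correction = 0.1945504 × 1968.2 = 382.9 mGal

382.9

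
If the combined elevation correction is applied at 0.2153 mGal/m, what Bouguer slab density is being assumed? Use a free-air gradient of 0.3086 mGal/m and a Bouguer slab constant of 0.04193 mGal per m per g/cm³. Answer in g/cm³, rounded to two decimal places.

2.23

0.2153 = 0.3086 − 0.04193 × ρ
ρ = (0.3086 − 0.2153) / 0.04193 = 2.23 g/cm³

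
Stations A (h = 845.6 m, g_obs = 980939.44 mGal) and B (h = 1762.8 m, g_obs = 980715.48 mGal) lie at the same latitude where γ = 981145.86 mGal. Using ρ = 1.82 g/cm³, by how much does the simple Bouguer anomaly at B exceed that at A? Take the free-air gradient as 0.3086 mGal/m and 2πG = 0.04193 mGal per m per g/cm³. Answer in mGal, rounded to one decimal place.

Δg_SB(A) = 980939.44 − 981145.86 + 0.3086×845.6 − 0.04193×1.82×845.6 = -10.00 mGal
Δg_SB(B) = 980715.48 − 981145.86 + 0.3086×1762.8 − 0.04193×1.82×1762.8 = -20.90 mGal
Difference = -20.90 − (-10.00) = -10.90 mGal

-10.9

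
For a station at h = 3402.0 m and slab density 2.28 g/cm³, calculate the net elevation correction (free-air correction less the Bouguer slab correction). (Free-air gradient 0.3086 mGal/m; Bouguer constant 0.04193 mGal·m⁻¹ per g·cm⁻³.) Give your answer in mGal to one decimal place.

Combined gradient = 0.3086 − 0.04193 × 2.28 = 0.2129996 mGal/m
Combined elevation correction = 0.2129996 × 3402.0 = 724.6 mGal

724.6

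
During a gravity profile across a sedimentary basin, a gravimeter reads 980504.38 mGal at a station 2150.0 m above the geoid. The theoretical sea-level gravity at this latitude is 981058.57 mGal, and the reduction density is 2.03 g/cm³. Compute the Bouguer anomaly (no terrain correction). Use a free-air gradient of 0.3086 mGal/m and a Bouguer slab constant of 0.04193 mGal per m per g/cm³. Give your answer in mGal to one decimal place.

-73.7

Free-air correction = 0.3086 × 2150.0 = 663.49 mGal
Free-air anomaly = 980504.38 − 981058.57 + (663.49) = 109.30 mGal
Bouguer slab correction = 0.04193 × 2.03 × 2150.0 = 183.00 mGal
Simple Bouguer anomaly = 109.30 − (183.00) = -73.70 mGal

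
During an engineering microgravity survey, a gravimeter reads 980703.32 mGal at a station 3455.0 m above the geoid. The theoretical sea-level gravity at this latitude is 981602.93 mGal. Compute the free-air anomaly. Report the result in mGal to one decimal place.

166.6

Free-air correction = 0.3086 × 3455.0 = 1066.21 mGal
Free-air anomaly = 980703.32 − 981602.93 + (1066.21) = 166.60 mGal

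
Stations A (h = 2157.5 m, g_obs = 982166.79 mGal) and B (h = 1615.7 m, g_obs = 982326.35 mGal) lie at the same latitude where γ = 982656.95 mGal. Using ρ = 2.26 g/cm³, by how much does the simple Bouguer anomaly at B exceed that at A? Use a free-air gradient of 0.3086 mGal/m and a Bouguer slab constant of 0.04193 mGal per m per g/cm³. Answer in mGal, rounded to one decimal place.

Δg_SB(A) = 982166.79 − 982656.95 + 0.3086×2157.5 − 0.04193×2.26×2157.5 = -28.80 mGal
Δg_SB(B) = 982326.35 − 982656.95 + 0.3086×1615.7 − 0.04193×2.26×1615.7 = 14.90 mGal
Difference = 14.90 − (-28.80) = 43.70 mGal

43.7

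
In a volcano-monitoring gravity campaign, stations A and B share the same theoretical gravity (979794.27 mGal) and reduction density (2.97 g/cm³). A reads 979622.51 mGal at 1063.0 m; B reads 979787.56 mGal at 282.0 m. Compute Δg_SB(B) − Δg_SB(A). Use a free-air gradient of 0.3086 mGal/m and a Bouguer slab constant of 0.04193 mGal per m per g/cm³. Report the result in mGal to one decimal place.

Δg_SB(A) = 979622.51 − 979794.27 + 0.3086×1063.0 − 0.04193×2.97×1063.0 = 23.90 mGal
Δg_SB(B) = 979787.56 − 979794.27 + 0.3086×282.0 − 0.04193×2.97×282.0 = 45.20 mGal
Difference = 45.20 − (23.90) = 21.30 mGal

21.3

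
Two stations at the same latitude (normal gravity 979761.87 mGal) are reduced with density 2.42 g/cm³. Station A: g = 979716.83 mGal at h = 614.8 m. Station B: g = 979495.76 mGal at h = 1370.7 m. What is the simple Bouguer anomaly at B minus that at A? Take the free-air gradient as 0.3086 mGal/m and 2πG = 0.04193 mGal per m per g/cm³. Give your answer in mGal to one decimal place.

-64.5

Δg_SB(A) = 979716.83 − 979761.87 + 0.3086×614.8 − 0.04193×2.42×614.8 = 82.30 mGal
Δg_SB(B) = 979495.76 − 979761.87 + 0.3086×1370.7 − 0.04193×2.42×1370.7 = 17.80 mGal
Difference = 17.80 − (82.30) = -64.50 mGal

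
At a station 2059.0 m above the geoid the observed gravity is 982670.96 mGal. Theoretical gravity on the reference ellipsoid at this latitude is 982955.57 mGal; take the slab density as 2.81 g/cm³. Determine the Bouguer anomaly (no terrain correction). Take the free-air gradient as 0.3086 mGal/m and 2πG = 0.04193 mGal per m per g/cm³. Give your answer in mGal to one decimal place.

Free-air correction = 0.3086 × 2059.0 = 635.41 mGal
Free-air anomaly = 982670.96 − 982955.57 + (635.41) = 350.80 mGal
Bouguer slab correction = 0.04193 × 2.81 × 2059.0 = 242.60 mGal
Simple Bouguer anomaly = 350.80 − (242.60) = 108.20 mGal

108.2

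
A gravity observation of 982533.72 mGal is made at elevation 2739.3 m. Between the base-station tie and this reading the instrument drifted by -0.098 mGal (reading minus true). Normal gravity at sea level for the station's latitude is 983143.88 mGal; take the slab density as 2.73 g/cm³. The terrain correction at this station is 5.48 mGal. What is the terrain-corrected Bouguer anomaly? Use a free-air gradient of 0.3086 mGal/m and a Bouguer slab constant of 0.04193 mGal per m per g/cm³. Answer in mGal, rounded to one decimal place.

Drift-corrected reading = 982533.72 − (-0.098) = 982533.818 mGal
Free-air correction = 0.3086 × 2739.3 = 845.35 mGal
Free-air anomaly = 982533.818 − 983143.88 + (845.35) = 235.288 mGal
Bouguer slab correction = 0.04193 × 2.73 × 2739.3 = 313.56 mGal
Simple Bouguer anomaly = 235.288 − (313.56) = -78.272 mGal
Complete Bouguer anomaly = -78.272 + 5.48 = -72.792 mGal

-72.8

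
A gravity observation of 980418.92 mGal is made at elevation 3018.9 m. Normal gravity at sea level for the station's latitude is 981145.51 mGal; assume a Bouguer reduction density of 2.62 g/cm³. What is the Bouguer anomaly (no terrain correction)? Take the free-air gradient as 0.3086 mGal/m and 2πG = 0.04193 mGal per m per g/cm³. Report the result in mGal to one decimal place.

-126.6

Free-air correction = 0.3086 × 3018.9 = 931.63 mGal
Free-air anomaly = 980418.92 − 981145.51 + (931.63) = 205.04 mGal
Bouguer slab correction = 0.04193 × 2.62 × 3018.9 = 331.65 mGal
Simple Bouguer anomaly = 205.04 − (331.65) = -126.61 mGal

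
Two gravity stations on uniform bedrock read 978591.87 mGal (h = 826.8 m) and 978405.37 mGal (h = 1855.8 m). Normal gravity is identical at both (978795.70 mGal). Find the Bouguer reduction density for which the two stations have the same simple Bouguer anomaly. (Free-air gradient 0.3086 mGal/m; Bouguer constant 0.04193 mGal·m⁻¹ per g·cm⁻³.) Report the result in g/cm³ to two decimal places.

3.04

Δg_obs = 978405.37 − 978591.87 = -186.50 mGal over Δh = 1855.8 − 826.8 = 1029.0 m
Equal Bouguer anomalies ⇒ Δg_obs + (0.3086 − 0.04193ρ)·Δh = 0
0.3086 − 0.04193ρ = −Δg_obs/Δh = 0.18124
ρ = (0.3086 − 0.18124) / 0.04193 = 3.04 g/cm³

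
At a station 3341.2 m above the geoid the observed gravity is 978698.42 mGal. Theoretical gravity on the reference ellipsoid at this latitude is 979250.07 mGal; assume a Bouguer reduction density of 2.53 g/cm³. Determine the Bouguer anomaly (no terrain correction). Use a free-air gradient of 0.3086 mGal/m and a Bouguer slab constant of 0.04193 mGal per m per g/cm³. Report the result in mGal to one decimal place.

Free-air correction = 0.3086 × 3341.2 = 1031.09 mGal
Free-air anomaly = 978698.42 − 979250.07 + (1031.09) = 479.44 mGal
Bouguer slab correction = 0.04193 × 2.53 × 3341.2 = 354.44 mGal
Simple Bouguer anomaly = 479.44 − (354.44) = 125.00 mGal

125.0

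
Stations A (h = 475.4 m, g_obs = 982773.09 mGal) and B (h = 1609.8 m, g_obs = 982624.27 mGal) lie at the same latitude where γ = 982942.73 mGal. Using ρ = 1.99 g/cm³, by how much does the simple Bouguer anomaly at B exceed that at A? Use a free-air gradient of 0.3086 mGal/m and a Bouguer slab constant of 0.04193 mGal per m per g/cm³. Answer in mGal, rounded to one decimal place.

Δg_SB(A) = 982773.09 − 982942.73 + 0.3086×475.4 − 0.04193×1.99×475.4 = -62.60 mGal
Δg_SB(B) = 982624.27 − 982942.73 + 0.3086×1609.8 − 0.04193×1.99×1609.8 = 44.00 mGal
Difference = 44.00 − (-62.60) = 106.60 mGal

106.6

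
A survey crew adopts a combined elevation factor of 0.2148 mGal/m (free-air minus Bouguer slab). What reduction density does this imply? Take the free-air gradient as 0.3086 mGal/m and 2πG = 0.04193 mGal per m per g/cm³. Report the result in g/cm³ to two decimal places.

0.2148 = 0.3086 − 0.04193 × ρ
ρ = (0.3086 − 0.2148) / 0.04193 = 2.24 g/cm³

2.24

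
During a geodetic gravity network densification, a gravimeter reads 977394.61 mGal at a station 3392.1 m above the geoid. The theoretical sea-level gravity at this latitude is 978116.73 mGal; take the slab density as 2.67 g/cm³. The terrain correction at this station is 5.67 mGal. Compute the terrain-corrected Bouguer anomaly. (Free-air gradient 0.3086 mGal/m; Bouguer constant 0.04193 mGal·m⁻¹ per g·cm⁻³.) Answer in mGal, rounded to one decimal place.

-49.4

Free-air correction = 0.3086 × 3392.1 = 1046.80 mGal
Free-air anomaly = 977394.61 − 978116.73 + (1046.80) = 324.68 mGal
Bouguer slab correction = 0.04193 × 2.67 × 3392.1 = 379.76 mGal
Simple Bouguer anomaly = 324.68 − (379.76) = -55.08 mGal
Complete Bouguer anomaly = -55.08 + 5.67 = -49.41 mGal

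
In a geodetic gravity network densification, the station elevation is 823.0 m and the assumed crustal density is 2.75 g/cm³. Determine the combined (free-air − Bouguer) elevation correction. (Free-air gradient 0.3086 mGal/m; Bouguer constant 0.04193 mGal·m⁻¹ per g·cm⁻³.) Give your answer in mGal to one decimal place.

Combined gradient = 0.3086 − 0.04193 × 2.75 = 0.1932925 mGal/m
Combined elevation correction = 0.1932925 × 823.0 = 159.1 mGal

159.1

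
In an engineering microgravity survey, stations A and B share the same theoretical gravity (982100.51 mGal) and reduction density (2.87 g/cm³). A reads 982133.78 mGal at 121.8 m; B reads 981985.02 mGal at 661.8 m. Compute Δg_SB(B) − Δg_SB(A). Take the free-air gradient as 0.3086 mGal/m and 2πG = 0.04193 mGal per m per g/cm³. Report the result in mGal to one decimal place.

Δg_SB(A) = 982133.78 − 982100.51 + 0.3086×121.8 − 0.04193×2.87×121.8 = 56.20 mGal
Δg_SB(B) = 981985.02 − 982100.51 + 0.3086×661.8 − 0.04193×2.87×661.8 = 9.10 mGal
Difference = 9.10 − (56.20) = -47.10 mGal

-47.1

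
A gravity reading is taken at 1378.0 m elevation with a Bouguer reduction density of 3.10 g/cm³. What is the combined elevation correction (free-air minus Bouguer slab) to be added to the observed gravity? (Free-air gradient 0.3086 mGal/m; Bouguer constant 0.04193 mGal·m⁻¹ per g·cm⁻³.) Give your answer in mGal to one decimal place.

246.1

Combined gradient = 0.3086 − 0.04193 × 3.10 = 0.1786170 mGal/m
Combined elevation correction = 0.1786170 × 1378.0 = 246.1 mGal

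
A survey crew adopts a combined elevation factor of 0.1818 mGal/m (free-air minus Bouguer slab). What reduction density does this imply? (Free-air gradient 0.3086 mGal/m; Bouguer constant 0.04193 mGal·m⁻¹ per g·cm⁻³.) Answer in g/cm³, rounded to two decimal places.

3.02

0.1818 = 0.3086 − 0.04193 × ρ
ρ = (0.3086 − 0.1818) / 0.04193 = 3.02 g/cm³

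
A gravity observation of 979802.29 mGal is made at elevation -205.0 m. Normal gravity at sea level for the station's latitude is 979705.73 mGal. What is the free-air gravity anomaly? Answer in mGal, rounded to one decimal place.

Free-air correction = 0.3086 × -205.0 = -63.26 mGal
Free-air anomaly = 979802.29 − 979705.73 + (-63.26) = 33.30 mGal

33.3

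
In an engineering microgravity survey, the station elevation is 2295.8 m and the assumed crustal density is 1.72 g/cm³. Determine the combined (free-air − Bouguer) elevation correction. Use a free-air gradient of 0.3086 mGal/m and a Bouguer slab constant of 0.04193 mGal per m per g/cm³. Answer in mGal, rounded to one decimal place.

Combined gradient = 0.3086 − 0.04193 × 1.72 = 0.2364804 mGal/m
Combined elevation correction = 0.2364804 × 2295.8 = 542.9 mGal

542.9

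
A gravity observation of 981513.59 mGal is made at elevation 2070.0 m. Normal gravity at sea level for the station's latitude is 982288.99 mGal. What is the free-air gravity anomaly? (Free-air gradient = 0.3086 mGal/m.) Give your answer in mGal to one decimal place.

-136.6

Free-air correction = 0.3086 × 2070.0 = 638.80 mGal
Free-air anomaly = 981513.59 − 982288.99 + (638.80) = -136.60 mGal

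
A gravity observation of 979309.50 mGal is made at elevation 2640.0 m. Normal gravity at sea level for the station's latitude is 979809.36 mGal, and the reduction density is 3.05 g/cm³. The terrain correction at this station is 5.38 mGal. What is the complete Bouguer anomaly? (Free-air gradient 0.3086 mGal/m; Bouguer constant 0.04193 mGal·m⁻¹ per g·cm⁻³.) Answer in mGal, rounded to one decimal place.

-17.4

Free-air correction = 0.3086 × 2640.0 = 814.70 mGal
Free-air anomaly = 979309.50 − 979809.36 + (814.70) = 314.84 mGal
Bouguer slab correction = 0.04193 × 3.05 × 2640.0 = 337.62 mGal
Simple Bouguer anomaly = 314.84 − (337.62) = -22.78 mGal
Complete Bouguer anomaly = -22.78 + 5.38 = -17.40 mGal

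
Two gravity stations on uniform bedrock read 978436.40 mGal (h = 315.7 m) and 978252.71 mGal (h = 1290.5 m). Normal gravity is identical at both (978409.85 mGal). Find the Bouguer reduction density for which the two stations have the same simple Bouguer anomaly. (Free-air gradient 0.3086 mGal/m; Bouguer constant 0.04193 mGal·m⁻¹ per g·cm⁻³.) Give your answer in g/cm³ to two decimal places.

Δg_obs = 978252.71 − 978436.40 = -183.69 mGal over Δh = 1290.5 − 315.7 = 974.8 m
Equal Bouguer anomalies ⇒ Δg_obs + (0.3086 − 0.04193ρ)·Δh = 0
0.3086 − 0.04193ρ = −Δg_obs/Δh = 0.18844
ρ = (0.3086 − 0.18844) / 0.04193 = 2.87 g/cm³

2.87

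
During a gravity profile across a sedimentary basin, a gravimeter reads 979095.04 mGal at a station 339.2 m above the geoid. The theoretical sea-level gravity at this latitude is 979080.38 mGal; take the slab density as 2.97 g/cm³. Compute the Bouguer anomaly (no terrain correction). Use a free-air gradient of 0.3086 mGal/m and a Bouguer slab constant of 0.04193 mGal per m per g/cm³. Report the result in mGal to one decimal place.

Free-air correction = 0.3086 × 339.2 = 104.68 mGal
Free-air anomaly = 979095.04 − 979080.38 + (104.68) = 119.34 mGal
Bouguer slab correction = 0.04193 × 2.97 × 339.2 = 42.24 mGal
Simple Bouguer anomaly = 119.34 − (42.24) = 77.10 mGal

77.1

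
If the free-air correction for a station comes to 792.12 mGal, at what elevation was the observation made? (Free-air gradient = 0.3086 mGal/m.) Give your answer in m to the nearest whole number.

h = 792.12 / 0.3086 = 2566.82 m

2567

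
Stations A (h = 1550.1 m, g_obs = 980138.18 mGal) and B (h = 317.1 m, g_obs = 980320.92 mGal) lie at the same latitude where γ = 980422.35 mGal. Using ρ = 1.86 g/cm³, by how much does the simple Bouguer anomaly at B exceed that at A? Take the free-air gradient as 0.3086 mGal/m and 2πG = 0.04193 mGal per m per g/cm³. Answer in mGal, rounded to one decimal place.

Δg_SB(A) = 980138.18 − 980422.35 + 0.3086×1550.1 − 0.04193×1.86×1550.1 = 73.30 mGal
Δg_SB(B) = 980320.92 − 980422.35 + 0.3086×317.1 − 0.04193×1.86×317.1 = -28.30 mGal
Difference = -28.30 − (73.30) = -101.60 mGal

-101.6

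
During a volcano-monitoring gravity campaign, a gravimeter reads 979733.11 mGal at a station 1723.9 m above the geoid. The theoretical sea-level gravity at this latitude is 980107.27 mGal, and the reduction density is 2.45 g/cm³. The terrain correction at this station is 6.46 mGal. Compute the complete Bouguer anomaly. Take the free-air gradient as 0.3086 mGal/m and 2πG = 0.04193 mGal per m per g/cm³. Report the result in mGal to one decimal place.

-12.8

Free-air correction = 0.3086 × 1723.9 = 532.00 mGal
Free-air anomaly = 979733.11 − 980107.27 + (532.00) = 157.84 mGal
Bouguer slab correction = 0.04193 × 2.45 × 1723.9 = 177.09 mGal
Simple Bouguer anomaly = 157.84 − (177.09) = -19.25 mGal
Complete Bouguer anomaly = -19.25 + 6.46 = -12.79 mGal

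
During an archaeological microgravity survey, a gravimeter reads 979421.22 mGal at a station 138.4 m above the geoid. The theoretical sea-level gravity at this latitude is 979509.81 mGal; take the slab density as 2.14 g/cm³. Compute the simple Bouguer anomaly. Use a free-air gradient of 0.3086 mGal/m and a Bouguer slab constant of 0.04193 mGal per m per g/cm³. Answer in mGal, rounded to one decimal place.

-58.3

Free-air correction = 0.3086 × 138.4 = 42.71 mGal
Free-air anomaly = 979421.22 − 979509.81 + (42.71) = -45.88 mGal
Bouguer slab correction = 0.04193 × 2.14 × 138.4 = 12.42 mGal
Simple Bouguer anomaly = -45.88 − (12.42) = -58.30 mGal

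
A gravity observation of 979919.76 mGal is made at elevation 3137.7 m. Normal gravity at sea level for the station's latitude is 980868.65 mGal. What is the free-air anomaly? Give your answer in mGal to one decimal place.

19.4

Free-air correction = 0.3086 × 3137.7 = 968.29 mGal
Free-air anomaly = 979919.76 − 980868.65 + (968.29) = 19.40 mGal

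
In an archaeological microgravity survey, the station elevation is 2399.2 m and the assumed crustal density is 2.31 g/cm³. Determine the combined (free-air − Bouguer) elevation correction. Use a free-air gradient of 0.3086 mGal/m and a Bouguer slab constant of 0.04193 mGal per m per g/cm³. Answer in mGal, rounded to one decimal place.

508.0

Combined gradient = 0.3086 − 0.04193 × 2.31 = 0.2117417 mGal/m
Combined elevation correction = 0.2117417 × 2399.2 = 508.0 mGal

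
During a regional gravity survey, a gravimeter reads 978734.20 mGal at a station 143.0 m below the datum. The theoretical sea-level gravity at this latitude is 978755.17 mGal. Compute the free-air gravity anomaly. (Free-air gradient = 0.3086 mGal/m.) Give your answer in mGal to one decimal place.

-65.1

Free-air correction = 0.3086 × -143.0 = -44.13 mGal
Free-air anomaly = 978734.20 − 978755.17 + (-44.13) = -65.10 mGal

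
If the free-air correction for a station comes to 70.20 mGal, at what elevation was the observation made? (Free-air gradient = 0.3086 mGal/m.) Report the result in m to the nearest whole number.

227

h = 70.20 / 0.3086 = 227.48 m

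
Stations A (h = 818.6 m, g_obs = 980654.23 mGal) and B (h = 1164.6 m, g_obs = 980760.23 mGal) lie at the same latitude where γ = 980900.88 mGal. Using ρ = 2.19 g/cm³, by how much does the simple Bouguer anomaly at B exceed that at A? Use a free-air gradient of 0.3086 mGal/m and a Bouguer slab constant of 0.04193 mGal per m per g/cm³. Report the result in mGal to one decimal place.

181.0

Δg_SB(A) = 980654.23 − 980900.88 + 0.3086×818.6 − 0.04193×2.19×818.6 = -69.20 mGal
Δg_SB(B) = 980760.23 − 980900.88 + 0.3086×1164.6 − 0.04193×2.19×1164.6 = 111.80 mGal
Difference = 111.80 − (-69.20) = 181.00 mGal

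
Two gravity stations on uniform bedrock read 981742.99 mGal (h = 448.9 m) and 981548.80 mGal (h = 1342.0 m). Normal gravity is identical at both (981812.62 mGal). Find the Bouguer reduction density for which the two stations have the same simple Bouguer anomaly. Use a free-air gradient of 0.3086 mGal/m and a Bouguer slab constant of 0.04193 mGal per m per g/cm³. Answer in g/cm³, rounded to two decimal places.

2.17

Δg_obs = 981548.80 − 981742.99 = -194.19 mGal over Δh = 1342.0 − 448.9 = 893.1 m
Equal Bouguer anomalies ⇒ Δg_obs + (0.3086 − 0.04193ρ)·Δh = 0
0.3086 − 0.04193ρ = −Δg_obs/Δh = 0.21743
ρ = (0.3086 − 0.21743) / 0.04193 = 2.17 g/cm³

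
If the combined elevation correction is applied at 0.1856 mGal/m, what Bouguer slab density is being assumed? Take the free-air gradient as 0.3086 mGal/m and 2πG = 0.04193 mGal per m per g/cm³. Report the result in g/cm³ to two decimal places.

0.1856 = 0.3086 − 0.04193 × ρ
ρ = (0.3086 − 0.1856) / 0.04193 = 2.93 g/cm³

2.93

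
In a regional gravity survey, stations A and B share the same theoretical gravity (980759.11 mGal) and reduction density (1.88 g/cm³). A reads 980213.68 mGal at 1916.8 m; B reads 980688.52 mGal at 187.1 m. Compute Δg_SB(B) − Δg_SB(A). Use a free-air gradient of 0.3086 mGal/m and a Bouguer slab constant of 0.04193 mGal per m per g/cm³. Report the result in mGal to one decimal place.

Δg_SB(A) = 980213.68 − 980759.11 + 0.3086×1916.8 − 0.04193×1.88×1916.8 = -105.00 mGal
Δg_SB(B) = 980688.52 − 980759.11 + 0.3086×187.1 − 0.04193×1.88×187.1 = -27.60 mGal
Difference = -27.60 − (-105.00) = 77.40 mGal

77.4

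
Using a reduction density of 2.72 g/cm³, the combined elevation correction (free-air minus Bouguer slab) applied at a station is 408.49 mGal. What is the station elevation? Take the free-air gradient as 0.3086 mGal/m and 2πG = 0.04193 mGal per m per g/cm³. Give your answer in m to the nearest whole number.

2100

Combined gradient = 0.3086 − 0.04193 × 2.72 = 0.1945504 mGal/m
h = 408.49 / 0.1945504 = 2099.66 m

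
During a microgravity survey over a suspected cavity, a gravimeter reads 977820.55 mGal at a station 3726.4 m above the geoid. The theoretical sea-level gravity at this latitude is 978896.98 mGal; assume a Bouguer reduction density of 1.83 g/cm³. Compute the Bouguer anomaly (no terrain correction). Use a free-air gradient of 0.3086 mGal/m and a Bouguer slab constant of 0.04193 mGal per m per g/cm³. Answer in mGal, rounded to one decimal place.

-212.4

Free-air correction = 0.3086 × 3726.4 = 1149.97 mGal
Free-air anomaly = 977820.55 − 978896.98 + (1149.97) = 73.54 mGal
Bouguer slab correction = 0.04193 × 1.83 × 3726.4 = 285.93 mGal
Simple Bouguer anomaly = 73.54 − (285.93) = -212.39 mGal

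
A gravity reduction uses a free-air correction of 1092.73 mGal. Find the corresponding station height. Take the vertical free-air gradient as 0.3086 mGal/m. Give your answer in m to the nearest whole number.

h = 1092.73 / 0.3086 = 3540.93 m

3541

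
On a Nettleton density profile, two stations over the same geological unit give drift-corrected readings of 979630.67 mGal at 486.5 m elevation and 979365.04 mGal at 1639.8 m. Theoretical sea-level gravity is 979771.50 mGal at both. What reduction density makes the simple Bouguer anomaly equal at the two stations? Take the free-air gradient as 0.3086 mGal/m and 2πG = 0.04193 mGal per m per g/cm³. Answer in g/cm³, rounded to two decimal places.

Δg_obs = 979365.04 − 979630.67 = -265.63 mGal over Δh = 1639.8 − 486.5 = 1153.3 m
Equal Bouguer anomalies ⇒ Δg_obs + (0.3086 − 0.04193ρ)·Δh = 0
0.3086 − 0.04193ρ = −Δg_obs/Δh = 0.23032
ρ = (0.3086 − 0.23032) / 0.04193 = 1.87 g/cm³

1.87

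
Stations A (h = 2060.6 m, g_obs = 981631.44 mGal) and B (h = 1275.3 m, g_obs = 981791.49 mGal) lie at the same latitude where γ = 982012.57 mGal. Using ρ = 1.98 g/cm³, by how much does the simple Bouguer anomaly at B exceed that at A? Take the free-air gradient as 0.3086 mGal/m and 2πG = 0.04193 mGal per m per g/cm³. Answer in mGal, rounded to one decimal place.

Δg_SB(A) = 981631.44 − 982012.57 + 0.3086×2060.6 − 0.04193×1.98×2060.6 = 83.70 mGal
Δg_SB(B) = 981791.49 − 982012.57 + 0.3086×1275.3 − 0.04193×1.98×1275.3 = 66.60 mGal
Difference = 66.60 − (83.70) = -17.10 mGal

-17.1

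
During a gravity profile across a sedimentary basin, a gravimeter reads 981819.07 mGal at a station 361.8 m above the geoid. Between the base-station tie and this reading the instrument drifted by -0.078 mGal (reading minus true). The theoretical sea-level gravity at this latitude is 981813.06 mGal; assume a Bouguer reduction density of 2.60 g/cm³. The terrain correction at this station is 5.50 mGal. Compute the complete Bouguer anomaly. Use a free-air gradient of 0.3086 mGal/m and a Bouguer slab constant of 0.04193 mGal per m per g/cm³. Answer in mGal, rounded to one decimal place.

83.8

Drift-corrected reading = 981819.07 − (-0.078) = 981819.148 mGal
Free-air correction = 0.3086 × 361.8 = 111.65 mGal
Free-air anomaly = 981819.148 − 981813.06 + (111.65) = 117.738 mGal
Bouguer slab correction = 0.04193 × 2.60 × 361.8 = 39.44 mGal
Simple Bouguer anomaly = 117.738 − (39.44) = 78.298 mGal
Complete Bouguer anomaly = 78.298 + 5.50 = 83.798 mGal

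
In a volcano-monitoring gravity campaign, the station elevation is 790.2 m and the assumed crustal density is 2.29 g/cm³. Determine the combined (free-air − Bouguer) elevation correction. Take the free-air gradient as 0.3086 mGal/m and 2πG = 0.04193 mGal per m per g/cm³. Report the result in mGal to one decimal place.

168.0

Combined gradient = 0.3086 − 0.04193 × 2.29 = 0.2125803 mGal/m
Combined elevation correction = 0.2125803 × 790.2 = 168.0 mGal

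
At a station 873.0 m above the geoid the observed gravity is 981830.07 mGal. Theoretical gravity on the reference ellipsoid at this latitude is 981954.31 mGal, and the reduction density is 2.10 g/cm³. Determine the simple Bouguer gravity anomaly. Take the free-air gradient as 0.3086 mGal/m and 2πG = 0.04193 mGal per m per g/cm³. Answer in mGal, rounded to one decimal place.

Free-air correction = 0.3086 × 873.0 = 269.41 mGal
Free-air anomaly = 981830.07 − 981954.31 + (269.41) = 145.17 mGal
Bouguer slab correction = 0.04193 × 2.10 × 873.0 = 76.87 mGal
Simple Bouguer anomaly = 145.17 − (76.87) = 68.30 mGal

68.3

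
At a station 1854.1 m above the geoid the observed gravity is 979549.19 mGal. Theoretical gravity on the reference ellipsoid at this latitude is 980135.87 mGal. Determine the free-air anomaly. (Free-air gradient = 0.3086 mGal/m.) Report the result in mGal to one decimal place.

-14.5

Free-air correction = 0.3086 × 1854.1 = 572.18 mGal
Free-air anomaly = 979549.19 − 980135.87 + (572.18) = -14.50 mGal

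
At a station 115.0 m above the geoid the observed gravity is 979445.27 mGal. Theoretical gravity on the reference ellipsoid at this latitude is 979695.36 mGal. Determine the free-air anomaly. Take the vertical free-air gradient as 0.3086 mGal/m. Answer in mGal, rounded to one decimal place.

-214.6

Free-air correction = 0.3086 × 115.0 = 35.49 mGal
Free-air anomaly = 979445.27 − 979695.36 + (35.49) = -214.60 mGal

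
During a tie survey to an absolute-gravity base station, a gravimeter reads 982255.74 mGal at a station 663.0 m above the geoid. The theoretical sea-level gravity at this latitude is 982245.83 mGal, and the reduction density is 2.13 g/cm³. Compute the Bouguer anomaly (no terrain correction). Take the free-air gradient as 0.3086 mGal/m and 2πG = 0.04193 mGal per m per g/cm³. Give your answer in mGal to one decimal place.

Free-air correction = 0.3086 × 663.0 = 204.60 mGal
Free-air anomaly = 982255.74 − 982245.83 + (204.60) = 214.51 mGal
Bouguer slab correction = 0.04193 × 2.13 × 663.0 = 59.21 mGal
Simple Bouguer anomaly = 214.51 − (59.21) = 155.30 mGal

155.3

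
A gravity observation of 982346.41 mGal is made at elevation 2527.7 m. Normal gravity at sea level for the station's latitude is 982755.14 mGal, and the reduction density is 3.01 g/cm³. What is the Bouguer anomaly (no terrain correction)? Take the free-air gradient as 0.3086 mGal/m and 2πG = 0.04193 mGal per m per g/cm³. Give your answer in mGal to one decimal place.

52.3

Free-air correction = 0.3086 × 2527.7 = 780.05 mGal
Free-air anomaly = 982346.41 − 982755.14 + (780.05) = 371.32 mGal
Bouguer slab correction = 0.04193 × 3.01 × 2527.7 = 319.02 mGal
Simple Bouguer anomaly = 371.32 − (319.02) = 52.30 mGal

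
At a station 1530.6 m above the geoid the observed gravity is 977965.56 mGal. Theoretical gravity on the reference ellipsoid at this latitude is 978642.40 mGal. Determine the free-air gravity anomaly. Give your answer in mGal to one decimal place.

Free-air correction = 0.3086 × 1530.6 = 472.34 mGal
Free-air anomaly = 977965.56 − 978642.40 + (472.34) = -204.50 mGal

-204.5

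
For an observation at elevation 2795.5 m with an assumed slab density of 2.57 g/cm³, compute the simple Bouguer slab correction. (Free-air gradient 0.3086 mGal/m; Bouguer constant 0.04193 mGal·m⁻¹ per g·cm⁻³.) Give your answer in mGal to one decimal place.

301.2

Bouguer slab correction = 0.04193 × 2.57 × 2795.5 = 301.2 mGal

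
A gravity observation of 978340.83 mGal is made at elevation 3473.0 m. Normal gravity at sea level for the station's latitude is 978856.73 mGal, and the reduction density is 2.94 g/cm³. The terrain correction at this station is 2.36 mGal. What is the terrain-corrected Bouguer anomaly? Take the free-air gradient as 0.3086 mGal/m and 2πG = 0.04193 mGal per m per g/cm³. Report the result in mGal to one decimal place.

Free-air correction = 0.3086 × 3473.0 = 1071.77 mGal
Free-air anomaly = 978340.83 − 978856.73 + (1071.77) = 555.87 mGal
Bouguer slab correction = 0.04193 × 2.94 × 3473.0 = 428.13 mGal
Simple Bouguer anomaly = 555.87 − (428.13) = 127.74 mGal
Complete Bouguer anomaly = 127.74 + 2.36 = 130.10 mGal

130.1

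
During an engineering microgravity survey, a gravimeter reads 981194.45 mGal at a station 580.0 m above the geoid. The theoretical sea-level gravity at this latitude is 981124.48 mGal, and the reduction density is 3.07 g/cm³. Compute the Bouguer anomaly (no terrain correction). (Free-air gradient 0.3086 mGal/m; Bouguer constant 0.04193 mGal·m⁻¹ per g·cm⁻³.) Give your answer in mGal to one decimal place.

Free-air correction = 0.3086 × 580.0 = 178.99 mGal
Free-air anomaly = 981194.45 − 981124.48 + (178.99) = 248.96 mGal
Bouguer slab correction = 0.04193 × 3.07 × 580.0 = 74.66 mGal
Simple Bouguer anomaly = 248.96 − (74.66) = 174.30 mGal

174.3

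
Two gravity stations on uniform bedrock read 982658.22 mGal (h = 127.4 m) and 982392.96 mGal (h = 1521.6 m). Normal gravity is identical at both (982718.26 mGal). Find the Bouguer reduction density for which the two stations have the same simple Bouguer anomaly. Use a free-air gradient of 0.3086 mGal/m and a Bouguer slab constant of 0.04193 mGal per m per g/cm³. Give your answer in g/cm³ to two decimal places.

Δg_obs = 982392.96 − 982658.22 = -265.26 mGal over Δh = 1521.6 − 127.4 = 1394.2 m
Equal Bouguer anomalies ⇒ Δg_obs + (0.3086 − 0.04193ρ)·Δh = 0
0.3086 − 0.04193ρ = −Δg_obs/Δh = 0.19026
ρ = (0.3086 − 0.19026) / 0.04193 = 2.82 g/cm³

2.82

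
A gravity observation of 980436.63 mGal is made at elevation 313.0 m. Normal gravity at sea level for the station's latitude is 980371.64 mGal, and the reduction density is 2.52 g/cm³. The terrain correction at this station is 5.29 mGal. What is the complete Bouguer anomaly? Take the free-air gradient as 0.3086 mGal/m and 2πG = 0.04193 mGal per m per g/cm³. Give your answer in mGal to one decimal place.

Free-air correction = 0.3086 × 313.0 = 96.59 mGal
Free-air anomaly = 980436.63 − 980371.64 + (96.59) = 161.58 mGal
Bouguer slab correction = 0.04193 × 2.52 × 313.0 = 33.07 mGal
Simple Bouguer anomaly = 161.58 − (33.07) = 128.51 mGal
Complete Bouguer anomaly = 128.51 + 5.29 = 133.80 mGal

133.8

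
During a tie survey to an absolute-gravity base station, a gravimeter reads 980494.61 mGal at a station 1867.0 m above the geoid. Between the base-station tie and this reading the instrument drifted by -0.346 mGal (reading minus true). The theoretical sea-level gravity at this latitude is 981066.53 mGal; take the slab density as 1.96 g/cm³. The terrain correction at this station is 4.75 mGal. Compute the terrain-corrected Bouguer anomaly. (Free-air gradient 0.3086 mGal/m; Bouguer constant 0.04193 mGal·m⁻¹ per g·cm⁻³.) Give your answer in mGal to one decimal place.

-144.1

Drift-corrected reading = 980494.61 − (-0.346) = 980494.956 mGal
Free-air correction = 0.3086 × 1867.0 = 576.16 mGal
Free-air anomaly = 980494.956 − 981066.53 + (576.16) = 4.586 mGal
Bouguer slab correction = 0.04193 × 1.96 × 1867.0 = 153.44 mGal
Simple Bouguer anomaly = 4.586 − (153.44) = -148.854 mGal
Complete Bouguer anomaly = -148.854 + 4.75 = -144.104 mGal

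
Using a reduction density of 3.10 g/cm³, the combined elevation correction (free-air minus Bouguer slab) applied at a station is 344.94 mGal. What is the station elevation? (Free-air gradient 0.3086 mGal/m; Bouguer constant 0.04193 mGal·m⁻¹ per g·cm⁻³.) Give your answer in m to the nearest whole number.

1931

Combined gradient = 0.3086 − 0.04193 × 3.10 = 0.1786170 mGal/m
h = 344.94 / 0.1786170 = 1931.17 m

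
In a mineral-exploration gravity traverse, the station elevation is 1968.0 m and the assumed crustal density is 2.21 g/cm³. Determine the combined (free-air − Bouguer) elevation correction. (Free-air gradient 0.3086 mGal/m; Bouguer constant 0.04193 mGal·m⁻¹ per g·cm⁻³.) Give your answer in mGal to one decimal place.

425.0

Combined gradient = 0.3086 − 0.04193 × 2.21 = 0.2159347 mGal/m
Combined elevation correction = 0.2159347 × 1968.0 = 425.0 mGal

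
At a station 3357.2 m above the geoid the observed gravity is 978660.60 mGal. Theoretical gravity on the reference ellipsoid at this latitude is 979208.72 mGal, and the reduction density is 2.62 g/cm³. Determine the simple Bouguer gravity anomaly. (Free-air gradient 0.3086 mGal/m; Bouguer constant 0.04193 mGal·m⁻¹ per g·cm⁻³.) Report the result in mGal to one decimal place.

119.1

Free-air correction = 0.3086 × 3357.2 = 1036.03 mGal
Free-air anomaly = 978660.60 − 979208.72 + (1036.03) = 487.91 mGal
Bouguer slab correction = 0.04193 × 2.62 × 3357.2 = 368.81 mGal
Simple Bouguer anomaly = 487.91 − (368.81) = 119.10 mGal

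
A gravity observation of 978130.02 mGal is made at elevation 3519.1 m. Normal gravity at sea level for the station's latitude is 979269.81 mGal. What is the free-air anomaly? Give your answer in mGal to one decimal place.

-53.8

Free-air correction = 0.3086 × 3519.1 = 1085.99 mGal
Free-air anomaly = 978130.02 − 979269.81 + (1085.99) = -53.80 mGal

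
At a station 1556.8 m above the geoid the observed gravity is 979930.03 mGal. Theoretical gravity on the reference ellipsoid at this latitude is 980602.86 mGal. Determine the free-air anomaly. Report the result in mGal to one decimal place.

-192.4

Free-air correction = 0.3086 × 1556.8 = 480.43 mGal
Free-air anomaly = 979930.03 − 980602.86 + (480.43) = -192.40 mGal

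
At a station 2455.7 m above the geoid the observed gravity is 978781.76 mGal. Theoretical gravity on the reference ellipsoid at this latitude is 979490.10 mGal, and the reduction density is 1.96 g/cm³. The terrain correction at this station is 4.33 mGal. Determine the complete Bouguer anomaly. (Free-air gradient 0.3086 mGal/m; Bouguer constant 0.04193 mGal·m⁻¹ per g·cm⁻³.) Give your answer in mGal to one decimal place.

-148.0

Free-air correction = 0.3086 × 2455.7 = 757.83 mGal
Free-air anomaly = 978781.76 − 979490.10 + (757.83) = 49.49 mGal
Bouguer slab correction = 0.04193 × 1.96 × 2455.7 = 201.82 mGal
Simple Bouguer anomaly = 49.49 − (201.82) = -152.33 mGal
Complete Bouguer anomaly = -152.33 + 4.33 = -148.00 mGal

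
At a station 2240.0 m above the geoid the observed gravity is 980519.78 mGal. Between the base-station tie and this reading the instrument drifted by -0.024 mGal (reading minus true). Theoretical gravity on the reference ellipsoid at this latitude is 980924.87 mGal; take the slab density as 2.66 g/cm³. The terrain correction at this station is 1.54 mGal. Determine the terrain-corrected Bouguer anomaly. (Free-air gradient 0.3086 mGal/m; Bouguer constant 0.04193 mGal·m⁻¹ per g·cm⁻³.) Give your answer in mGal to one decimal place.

37.9

Drift-corrected reading = 980519.78 − (-0.024) = 980519.804 mGal
Free-air correction = 0.3086 × 2240.0 = 691.26 mGal
Free-air anomaly = 980519.804 − 980924.87 + (691.26) = 286.194 mGal
Bouguer slab correction = 0.04193 × 2.66 × 2240.0 = 249.84 mGal
Simple Bouguer anomaly = 286.194 − (249.84) = 36.354 mGal
Complete Bouguer anomaly = 36.354 + 1.54 = 37.894 mGal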